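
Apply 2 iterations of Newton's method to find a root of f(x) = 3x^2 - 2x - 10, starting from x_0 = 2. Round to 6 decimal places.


Newton's method: x_(n+1) = x_n - f(x_n)/f'(x_n)
f(x) = 3x^2 - 2x - 10
f'(x) = 6x - 2

Iteration 1:
  f(2.000000) = -2.000000
  f'(2.000000) = 10.000000
  x_1 = 2.000000 - (-2.000000)/(10.000000) = 2.200000

Iteration 2:
  f(2.200000) = 0.120000
  f'(2.200000) = 11.200000
  x_2 = 2.200000 - (0.120000)/(11.200000) = 2.189286

x_2 = 2.189286


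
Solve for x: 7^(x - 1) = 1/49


Express both sides with the same base.
1/49 = 7^(-2)
Since the bases match, equate exponents: x - 1 = -2
So x = -2 - (-1) = -1

x = -1


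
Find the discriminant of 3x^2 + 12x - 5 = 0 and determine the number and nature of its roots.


For ax^2 + bx + c = 0, discriminant D = b^2 - 4ac
Here a = 3, b = 12, c = -5
D = (12)^2 - 4(3)(-5) = 144 + 60 = 204

D = 204 > 0 but not a perfect square
The equation has 2 distinct real irrational roots.

Discriminant = 204, 2 distinct real irrational roots


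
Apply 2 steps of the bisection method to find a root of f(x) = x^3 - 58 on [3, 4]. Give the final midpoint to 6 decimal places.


f(x) = x^3 - 58
f(3) = -31 < 0
f(4) = 6 > 0

Step 1: midpoint = (3.000000 + 4.000000)/2 = 3.500000
  f(3.500000) = -15.125000
  f(mid) < 0, so root is in [3.500000, 4.000000]

Step 2: midpoint = (3.500000 + 4.000000)/2 = 3.750000
  f(3.750000) = -5.265625
  f(mid) < 0, so root is in [3.750000, 4.000000]

midpoint = 3.750000


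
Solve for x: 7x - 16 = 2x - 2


Starting with: 7x - 16 = 2x - 2
Move all x terms to left: (7 - 2)x = -2 + 16
Simplify: 5x = 14
Divide both sides by 5: x = 14/5

x = 14/5


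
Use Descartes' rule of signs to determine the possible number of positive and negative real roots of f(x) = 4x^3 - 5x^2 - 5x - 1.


Descartes' rule of signs:

For positive roots, count sign changes in f(x) = 4x^3 - 5x^2 - 5x - 1:
Signs of coefficients: +, -, -, -
Number of sign changes: 1
Possible positive real roots: 1

For negative roots, examine f(-x) = -4x^3 - 5x^2 + 5x - 1:
Signs of coefficients: -, -, +, -
Number of sign changes: 2
Possible negative real roots: 2, 0

Positive roots: 1; Negative roots: 2 or 0


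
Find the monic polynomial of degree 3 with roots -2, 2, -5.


A monic polynomial with roots -2, 2, -5 is:
p(x) = (x + 2)(x - 2)(x + 5)
After multiplying by (x + 2): x + 2
After multiplying by (x - 2): x^2 - 4
After multiplying by (x + 5): x^3 + 5x^2 - 4x - 20

x^3 + 5x^2 - 4x - 20


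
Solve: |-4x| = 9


An absolute value equation |expr| = 9 gives two cases:
Case 1: -4x = 9
  -4x = 9, so x = -9/4
Case 2: -4x = -9
  -4x = -9, so x = 9/4

x = -9/4, x = 9/4


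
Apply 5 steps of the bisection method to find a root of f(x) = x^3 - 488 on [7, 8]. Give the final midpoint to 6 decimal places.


f(x) = x^3 - 488
f(7) = -145 < 0
f(8) = 24 > 0

Step 1: midpoint = (7.000000 + 8.000000)/2 = 7.500000
  f(7.500000) = -66.125000
  f(mid) < 0, so root is in [7.500000, 8.000000]

Step 2: midpoint = (7.500000 + 8.000000)/2 = 7.750000
  f(7.750000) = -22.515625
  f(mid) < 0, so root is in [7.750000, 8.000000]

Step 3: midpoint = (7.750000 + 8.000000)/2 = 7.875000
  f(7.875000) = 0.373047
  f(mid) > 0, so root is in [7.750000, 7.875000]

Step 4: midpoint = (7.750000 + 7.875000)/2 = 7.812500
  f(7.812500) = -11.162842
  f(mid) < 0, so root is in [7.812500, 7.875000]

Step 5: midpoint = (7.812500 + 7.875000)/2 = 7.843750
  f(7.843750) = -5.417877
  f(mid) < 0, so root is in [7.843750, 7.875000]

midpoint = 7.843750


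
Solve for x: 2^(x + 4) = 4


Express both sides with the same base.
4 = 2^2
Since the bases match, equate exponents: x + 4 = 2
So x = 2 - (4) = -2

x = -2


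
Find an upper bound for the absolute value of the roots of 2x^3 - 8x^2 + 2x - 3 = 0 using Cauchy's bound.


Cauchy's bound: all roots r satisfy |r| <= 1 + max(|a_i/a_n|) for i = 0,...,n-1
where a_n is the leading coefficient.

Coefficients: [2, -8, 2, -3]
Leading coefficient a_n = 2
Ratios |a_i/a_n|: 4, 1, 3/2
Maximum ratio: 4
Cauchy's bound: |r| <= 1 + 4 = 5

Upper bound = 5


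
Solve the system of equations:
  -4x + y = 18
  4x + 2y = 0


Using Cramer's rule:
Determinant D = (-4)(2) - (4)(1) = -8 - 4 = -12
Dx = (18)(2) - (0)(1) = 36 - 0 = 36
Dy = (-4)(0) - (4)(18) = 0 - 72 = -72
x = Dx/D = 36/-12 = -3
y = Dy/D = -72/-12 = 6

x = -3, y = 6


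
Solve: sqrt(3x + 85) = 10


Square both sides: 3x + 85 = 10^2 = 100
3x = 100 - 85 = 15
x = 5
Check: sqrt(3*5 + 85) = sqrt(100) = 10 ✓

x = 5


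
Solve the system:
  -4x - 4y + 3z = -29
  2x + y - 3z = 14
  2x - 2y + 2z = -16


Using Cramer's rule. Expand each determinant along the first row.
D  = (-4)*[1*2 - (-3)*(-2)] - (-4)*[2*2 - (-3)*2] + 3*[2*(-2) - 1*2]
  = (-4)*(-4) - (-4)*(10) + 3*(-6) = 38
Dx = (-29)*[1*2 - (-3)*(-2)] - (-4)*[14*2 - (-3)*(-16)] + 3*[14*(-2) - 1*(-16)]
  = (-29)*(-4) - (-4)*(-20) + 3*(-12) = 0
Dy = (-4)*[14*2 - (-3)*(-16)] - (-29)*[2*2 - (-3)*2] + 3*[2*(-16) - 14*2]
  = (-4)*(-20) - (-29)*(10) + 3*(-60) = 190
Dz = (-4)*[1*(-16) - 14*(-2)] - (-4)*[2*(-16) - 14*2] + (-29)*[2*(-2) - 1*2]
  = (-4)*(12) - (-4)*(-60) + (-29)*(-6) = -114
x = Dx/D = 0/38 = 0, y = Dy/D = 190/38 = 5, z = Dz/D = -114/38 = -3
Check eq1: (-4)(0) + (-4)(5) + (3)(-3) = -29 = -29 ✓
Check eq2: (2)(0) + (1)(5) + (-3)(-3) = 14 = 14 ✓
Check eq3: (2)(0) + (-2)(5) + (2)(-3) = -16 = -16 ✓

x = 0, y = 5, z = -3


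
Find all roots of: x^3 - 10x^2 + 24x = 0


The constant term is 0, so x = 0 is a root. Factor out x:
  x^2 - 10x + 24 = 0
Solve the quadratic x^2 - 10x + 24 = 0: discriminant = (-10)^2 - 4(1)(24) = 100 - 96 = 4.
sqrt(4) = 2, so x = (10 ± 2)/2: x = 6 or x = 4.
Collecting all roots found:

x = 0, x = 4, x = 6


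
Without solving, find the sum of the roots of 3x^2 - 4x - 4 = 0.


By Vieta's formulas for ax^2 + bx + c = 0:
  Sum of roots = -b/a
  Product of roots = c/a

Here a = 3, b = -4, c = -4
Sum = -(-4)/3 = 4/3
Product = -4/3 = -4/3

Sum = 4/3


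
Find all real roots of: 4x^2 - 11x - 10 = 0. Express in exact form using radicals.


Using the quadratic formula: x = (-b ± sqrt(b^2 - 4ac)) / (2a)
Here a = 4, b = -11, c = -10
Discriminant = b^2 - 4ac = (-11)^2 - 4(4)(-10) = 121 + 160 = 281
Since discriminant = 281 > 0, there are two real roots.
x = (11 ± sqrt(281)) / 8
Numerically: x ≈ 3.4704 or x ≈ -0.7204

x = (11 + sqrt(281)) / 8 or x = (11 - sqrt(281)) / 8


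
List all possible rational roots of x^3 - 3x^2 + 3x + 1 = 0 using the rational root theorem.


Rational root theorem: possible roots are ±p/q where:
  p divides the constant term (1): p ∈ {1}
  q divides the leading coefficient (1): q ∈ {1}

All possible rational roots: -1, 1

-1, 1


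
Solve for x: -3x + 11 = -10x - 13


Starting with: -3x + 11 = -10x - 13
Move all x terms to left: (-3 + 10)x = -13 - 11
Simplify: 7x = -24
Divide both sides by 7: x = -24/7

x = -24/7


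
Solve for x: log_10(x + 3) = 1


Convert to exponential form: x + 3 = 10^1 = 10
x = 10 - 3 = 7
Check: log_10(7 + 3) = log_10(10) = log_10(10) = 1 ✓

x = 7


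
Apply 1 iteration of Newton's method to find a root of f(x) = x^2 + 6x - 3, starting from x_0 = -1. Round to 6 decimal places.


Newton's method: x_(n+1) = x_n - f(x_n)/f'(x_n)
f(x) = x^2 + 6x - 3
f'(x) = 2x + 6

Iteration 1:
  f(-1.000000) = -8.000000
  f'(-1.000000) = 4.000000
  x_1 = -1.000000 - (-8.000000)/(4.000000) = 1.000000

x_1 = 1.000000


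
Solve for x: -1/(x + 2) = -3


Multiply both sides by (x + 2): -1 = -3(x + 2)
Distribute: -1 = -3x - 6
-3x = -1 + 6 = 5
x = -5/3

x = -5/3


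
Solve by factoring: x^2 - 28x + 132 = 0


We need two numbers that multiply to 132 and add to -28.
Those numbers are -6 and -22 (since (-6) * (-22) = 132 and (-6) + (-22) = -28).
So x^2 - 28x + 132 = (x - 6)(x - 22) = 0
Setting each factor to zero: x = 6 or x = 22

x = 6, x = 22


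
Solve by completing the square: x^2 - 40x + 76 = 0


Start: x^2 - 40x + 76 = 0
Move constant: x^2 - 40x = -76
Half of -40 is -20, squared is 400
Add 400 to both sides: x^2 - 40x + 400 = 324
(x - 20)^2 = 324
x - 20 = ±18
x = 20 + 18 = 38 or x = 20 - 18 = 2

x = 2, x = 38


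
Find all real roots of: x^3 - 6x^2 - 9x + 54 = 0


Let p(x) = x^3 - 6x^2 - 9x + 54. By the rational root theorem (leading coefficient 1), any rational root is an integer divisor of 54: try ±1, ±2, ... in turn.
Test x = 1: value = 40 ≠ 0.
Test x = -1: value = 56 ≠ 0.
Test x = 2: value = 20 ≠ 0.
Test x = -2: value = 40 ≠ 0.
Test x = 3: value = 0 ✓, so (x - 3) is a factor.
Synthetic division by (x - 3): bring down 1; 1(3) - 6 = -3; (-3)(3) - 9 = -18; (-18)(3) + 54 = 0 → quotient x^2 - 3x - 18, remainder 0.
Solve the quadratic x^2 - 3x - 18 = 0: discriminant = (-3)^2 - 4(1)(-18) = 9 + 72 = 81.
sqrt(81) = 9, so x = (3 ± 9)/2: x = 6 or x = -3.

x = -3, x = 3, x = 6


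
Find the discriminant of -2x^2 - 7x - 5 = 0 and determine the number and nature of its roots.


For ax^2 + bx + c = 0, discriminant D = b^2 - 4ac
Here a = -2, b = -7, c = -5
D = (-7)^2 - 4(-2)(-5) = 49 - 40 = 9

D = 9 > 0 and is a perfect square (sqrt = 3)
The equation has 2 distinct real rational roots.

Discriminant = 9, 2 distinct real rational roots


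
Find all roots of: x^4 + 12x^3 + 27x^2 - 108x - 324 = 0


Let p(x) = x^4 + 12x^3 + 27x^2 - 108x - 324. By the rational root theorem (leading coefficient 1), any rational root is an integer divisor of 324: try ±1, ±2, ... in turn.
Test x = 1: value = -392 ≠ 0.
Test x = -1: value = -200 ≠ 0.
Test x = 2: value = -320 ≠ 0.
Test x = -2: value = -80 ≠ 0.
Test x = 3: value = 0 ✓, so (x - 3) is a factor.
Synthetic division by (x - 3): bring down 1; 1(3) + 12 = 15; 15(3) + 27 = 72; 72(3) - 108 = 108; 108(3) - 324 = 0 → quotient x^3 + 15x^2 + 72x + 108, remainder 0.
Continue with the quotient x^3 + 15x^2 + 72x + 108 (candidates must divide 108; re-test x = 3 first in case it repeats).
Test x = 3: value = 486 ≠ 0.
Test x = -3: value = 0 ✓, so (x + 3) is a factor.
Synthetic division by (x + 3): bring down 1; 1(-3) + 15 = 12; 12(-3) + 72 = 36; 36(-3) + 108 = 0 → quotient x^2 + 12x + 36, remainder 0.
Solve the quadratic x^2 + 12x + 36 = 0: discriminant = 12^2 - 4(1)(36) = 144 - 144 = 0.
Discriminant = 0, so a double root: x = -12/2 = -6.
Collecting all roots found:

x = -6 (multiplicity 2), x = -3, x = 3


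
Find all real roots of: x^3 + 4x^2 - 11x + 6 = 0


Let p(x) = x^3 + 4x^2 - 11x + 6. By the rational root theorem (leading coefficient 1), any rational root is an integer divisor of 6: try ±1, ±2, ... in turn.
Test x = 1: value = 0 ✓, so (x - 1) is a factor.
Synthetic division by (x - 1): bring down 1; 1(1) + 4 = 5; 5(1) - 11 = -6; (-6)(1) + 6 = 0 → quotient x^2 + 5x - 6, remainder 0.
Solve the quadratic x^2 + 5x - 6 = 0: discriminant = 5^2 - 4(1)(-6) = 25 + 24 = 49.
sqrt(49) = 7, so x = (-5 ± 7)/2: x = 1 or x = -6.

x = -6, x = 1 (multiplicity 2)


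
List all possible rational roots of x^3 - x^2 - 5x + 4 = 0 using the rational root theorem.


Rational root theorem: possible roots are ±p/q where:
  p divides the constant term (4): p ∈ {1, 2, 4}
  q divides the leading coefficient (1): q ∈ {1}

All possible rational roots: -4, -2, -1, 1, 2, 4

-4, -2, -1, 1, 2, 4


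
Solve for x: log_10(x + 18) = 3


Convert to exponential form: x + 18 = 10^3 = 1000
x = 1000 - 18 = 982
Check: log_10(982 + 18) = log_10(1000) = log_10(1000) = 3 ✓

x = 982


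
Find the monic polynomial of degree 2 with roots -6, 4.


A monic polynomial with roots -6, 4 is:
p(x) = (x + 6)(x - 4)
After multiplying by (x + 6): x + 6
After multiplying by (x - 4): x^2 + 2x - 24

x^2 + 2x - 24


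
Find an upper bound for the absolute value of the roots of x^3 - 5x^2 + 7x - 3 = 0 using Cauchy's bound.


Cauchy's bound: all roots r satisfy |r| <= 1 + max(|a_i/a_n|) for i = 0,...,n-1
where a_n is the leading coefficient.

Coefficients: [1, -5, 7, -3]
Leading coefficient a_n = 1
Ratios |a_i/a_n|: 5, 7, 3
Maximum ratio: 7
Cauchy's bound: |r| <= 1 + 7 = 8

Upper bound = 8


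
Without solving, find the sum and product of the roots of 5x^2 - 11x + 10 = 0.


By Vieta's formulas for ax^2 + bx + c = 0:
  Sum of roots = -b/a
  Product of roots = c/a

Here a = 5, b = -11, c = 10
Sum = -(-11)/5 = 11/5
Product = 10/5 = 2

Sum = 11/5, Product = 2


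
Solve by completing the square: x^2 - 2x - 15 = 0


Start: x^2 - 2x - 15 = 0
Move constant: x^2 - 2x = 15
Half of -2 is -1, squared is 1
Add 1 to both sides: x^2 - 2x + 1 = 16
(x - 1)^2 = 16
x - 1 = ±4
x = 1 + 4 = 5 or x = 1 - 4 = -3

x = -3, x = 5


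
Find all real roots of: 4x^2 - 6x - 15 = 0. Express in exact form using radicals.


Using the quadratic formula: x = (-b ± sqrt(b^2 - 4ac)) / (2a)
Here a = 4, b = -6, c = -15
Discriminant = b^2 - 4ac = (-6)^2 - 4(4)(-15) = 36 + 240 = 276
Since discriminant = 276 > 0, there are two real roots.
x = (6 ± 2*sqrt(69)) / 8
Simplifying: x = (3 ± sqrt(69)) / 4
Numerically: x ≈ 2.8267 or x ≈ -1.3267

x = (3 + sqrt(69)) / 4 or x = (3 - sqrt(69)) / 4


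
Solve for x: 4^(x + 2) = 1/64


Express both sides with the same base.
1/64 = 4^(-3)
Since the bases match, equate exponents: x + 2 = -3
So x = -3 - (2) = -5

x = -5


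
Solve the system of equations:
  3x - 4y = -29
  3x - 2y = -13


Using Cramer's rule:
Determinant D = (3)(-2) - (3)(-4) = -6 + 12 = 6
Dx = (-29)(-2) - (-13)(-4) = 58 - 52 = 6
Dy = (3)(-13) - (3)(-29) = -39 + 87 = 48
x = Dx/D = 6/6 = 1
y = Dy/D = 48/6 = 8

x = 1, y = 8


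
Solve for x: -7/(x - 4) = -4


Multiply both sides by (x - 4): -7 = -4(x - 4)
Distribute: -7 = -4x + 16
-4x = -7 - 16 = -23
x = 23/4

x = 23/4


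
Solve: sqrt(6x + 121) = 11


Square both sides: 6x + 121 = 11^2 = 121
6x = 121 - 121 = 0
x = 0
Check: sqrt(6*0 + 121) = sqrt(121) = 11 ✓

x = 0


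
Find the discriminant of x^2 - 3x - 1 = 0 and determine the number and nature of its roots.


For ax^2 + bx + c = 0, discriminant D = b^2 - 4ac
Here a = 1, b = -3, c = -1
D = (-3)^2 - 4(1)(-1) = 9 + 4 = 13

D = 13 > 0 but not a perfect square
The equation has 2 distinct real irrational roots.

Discriminant = 13, 2 distinct real irrational roots


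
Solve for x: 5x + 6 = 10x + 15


Starting with: 5x + 6 = 10x + 15
Move all x terms to left: (5 - 10)x = 15 - 6
Simplify: -5x = 9
Divide both sides by -5: x = -9/5

x = -9/5


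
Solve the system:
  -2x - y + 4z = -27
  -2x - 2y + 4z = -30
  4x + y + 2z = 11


Using Cramer's rule. Expand each determinant along the first row.
D  = (-2)*[(-2)*2 - 4*1] - (-1)*[(-2)*2 - 4*4] + 4*[(-2)*1 - (-2)*4]
  = (-2)*(-8) - (-1)*(-20) + 4*(6) = 20
Dx = (-27)*[(-2)*2 - 4*1] - (-1)*[(-30)*2 - 4*11] + 4*[(-30)*1 - (-2)*11]
  = (-27)*(-8) - (-1)*(-104) + 4*(-8) = 80
Dy = (-2)*[(-30)*2 - 4*11] - (-27)*[(-2)*2 - 4*4] + 4*[(-2)*11 - (-30)*4]
  = (-2)*(-104) - (-27)*(-20) + 4*(98) = 60
Dz = (-2)*[(-2)*11 - (-30)*1] - (-1)*[(-2)*11 - (-30)*4] + (-27)*[(-2)*1 - (-2)*4]
  = (-2)*(8) - (-1)*(98) + (-27)*(6) = -80
x = Dx/D = 80/20 = 4, y = Dy/D = 60/20 = 3, z = Dz/D = -80/20 = -4
Check eq1: (-2)(4) + (-1)(3) + (4)(-4) = -27 = -27 ✓
Check eq2: (-2)(4) + (-2)(3) + (4)(-4) = -30 = -30 ✓
Check eq3: (4)(4) + (1)(3) + (2)(-4) = 11 = 11 ✓

x = 4, y = 3, z = -4


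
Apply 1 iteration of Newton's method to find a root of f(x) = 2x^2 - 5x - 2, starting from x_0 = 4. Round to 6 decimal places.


Newton's method: x_(n+1) = x_n - f(x_n)/f'(x_n)
f(x) = 2x^2 - 5x - 2
f'(x) = 4x - 5

Iteration 1:
  f(4.000000) = 10.000000
  f'(4.000000) = 11.000000
  x_1 = 4.000000 - (10.000000)/(11.000000) = 3.090909

x_1 = 3.090909


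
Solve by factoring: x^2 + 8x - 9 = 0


We need two numbers that multiply to -9 and add to 8.
Those numbers are -1 and 9 (since (-1) * 9 = -9 and (-1) + 9 = 8).
So x^2 + 8x - 9 = (x - 1)(x + 9) = 0
Setting each factor to zero: x = 1 or x = -9

x = -9, x = 1


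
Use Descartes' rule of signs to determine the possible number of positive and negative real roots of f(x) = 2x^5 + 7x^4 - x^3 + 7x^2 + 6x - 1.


Descartes' rule of signs:

For positive roots, count sign changes in f(x) = 2x^5 + 7x^4 - x^3 + 7x^2 + 6x - 1:
Signs of coefficients: +, +, -, +, +, -
Number of sign changes: 3
Possible positive real roots: 3, 1

For negative roots, examine f(-x) = -2x^5 + 7x^4 + x^3 + 7x^2 - 6x - 1:
Signs of coefficients: -, +, +, +, -, -
Number of sign changes: 2
Possible negative real roots: 2, 0

Positive roots: 3 or 1; Negative roots: 2 or 0


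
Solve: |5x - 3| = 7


An absolute value equation |expr| = 7 gives two cases:
Case 1: 5x - 3 = 7
  5x = 10, so x = 2
Case 2: 5x - 3 = -7
  5x = -4, so x = -4/5

x = -4/5, x = 2


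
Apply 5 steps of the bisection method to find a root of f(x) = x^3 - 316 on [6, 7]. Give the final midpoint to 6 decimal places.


f(x) = x^3 - 316
f(6) = -100 < 0
f(7) = 27 > 0

Step 1: midpoint = (6.000000 + 7.000000)/2 = 6.500000
  f(6.500000) = -41.375000
  f(mid) < 0, so root is in [6.500000, 7.000000]

Step 2: midpoint = (6.500000 + 7.000000)/2 = 6.750000
  f(6.750000) = -8.453125
  f(mid) < 0, so root is in [6.750000, 7.000000]

Step 3: midpoint = (6.750000 + 7.000000)/2 = 6.875000
  f(6.875000) = 8.951172
  f(mid) > 0, so root is in [6.750000, 6.875000]

Step 4: midpoint = (6.750000 + 6.875000)/2 = 6.812500
  f(6.812500) = 0.169189
  f(mid) > 0, so root is in [6.750000, 6.812500]

Step 5: midpoint = (6.750000 + 6.812500)/2 = 6.781250
  f(6.781250) = -4.161835
  f(mid) < 0, so root is in [6.781250, 6.812500]

midpoint = 6.781250


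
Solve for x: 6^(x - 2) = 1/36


Express both sides with the same base.
1/36 = 6^(-2)
Since the bases match, equate exponents: x - 2 = -2
So x = -2 - (-2) = 0

x = 0


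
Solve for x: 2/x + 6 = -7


Subtract 6 from both sides: 2/x = -13
Multiply both sides by x: 2 = -13 * x
Divide by -13: x = -2/13

x = -2/13


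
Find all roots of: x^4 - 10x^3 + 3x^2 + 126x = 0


The constant term is 0, so x = 0 is a root. Factor out x:
  x^3 - 10x^2 + 3x + 126 = 0
Let p(x) = x^3 - 10x^2 + 3x + 126. By the rational root theorem (leading coefficient 1), any rational root is an integer divisor of 126: try ±1, ±2, ... in turn.
Test x = 1: value = 120 ≠ 0.
Test x = -1: value = 112 ≠ 0.
Test x = 2: value = 100 ≠ 0.
Test x = -2: value = 72 ≠ 0.
Test x = 3: value = 72 ≠ 0.
Test x = -3: value = 0 ✓, so (x + 3) is a factor.
Synthetic division by (x + 3): bring down 1; 1(-3) - 10 = -13; (-13)(-3) + 3 = 42; 42(-3) + 126 = 0 → quotient x^2 - 13x + 42, remainder 0.
Solve the quadratic x^2 - 13x + 42 = 0: discriminant = (-13)^2 - 4(1)(42) = 169 - 168 = 1.
sqrt(1) = 1, so x = (13 ± 1)/2: x = 7 or x = 6.
Collecting all roots found:

x = -3, x = 0, x = 6, x = 7


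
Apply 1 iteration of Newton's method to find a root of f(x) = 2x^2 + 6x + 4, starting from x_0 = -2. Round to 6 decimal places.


Newton's method: x_(n+1) = x_n - f(x_n)/f'(x_n)
f(x) = 2x^2 + 6x + 4
f'(x) = 4x + 6

Iteration 1:
  f(-2.000000) = 0.000000
  f'(-2.000000) = -2.000000
  x_1 = -2.000000 - (0.000000)/(-2.000000) = -2.000000

x_1 = -2.000000


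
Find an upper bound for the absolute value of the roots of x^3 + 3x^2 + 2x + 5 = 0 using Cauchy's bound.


Cauchy's bound: all roots r satisfy |r| <= 1 + max(|a_i/a_n|) for i = 0,...,n-1
where a_n is the leading coefficient.

Coefficients: [1, 3, 2, 5]
Leading coefficient a_n = 1
Ratios |a_i/a_n|: 3, 2, 5
Maximum ratio: 5
Cauchy's bound: |r| <= 1 + 5 = 6

Upper bound = 6


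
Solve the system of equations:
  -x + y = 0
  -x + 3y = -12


Using Cramer's rule:
Determinant D = (-1)(3) - (-1)(1) = -3 + 1 = -2
Dx = (0)(3) - (-12)(1) = 0 + 12 = 12
Dy = (-1)(-12) - (-1)(0) = 12 - 0 = 12
x = Dx/D = 12/-2 = -6
y = Dy/D = 12/-2 = -6

x = -6, y = -6


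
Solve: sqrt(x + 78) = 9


Square both sides: x + 78 = 9^2 = 81
x = 81 - 78 = 3
x = 3
Check: sqrt(1*3 + 78) = sqrt(81) = 9 ✓

x = 3


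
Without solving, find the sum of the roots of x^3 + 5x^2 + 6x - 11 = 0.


By Vieta's formulas for x^3 + bx^2 + cx + d = 0:
  r1 + r2 + r3 = -b/a = -5
  r1*r2 + r1*r3 + r2*r3 = c/a = 6
  r1*r2*r3 = -d/a = 11


Sum = -5


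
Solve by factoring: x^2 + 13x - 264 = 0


We need two numbers that multiply to -264 and add to 13.
Those numbers are -11 and 24 (since (-11) * 24 = -264 and (-11) + 24 = 13).
So x^2 + 13x - 264 = (x - 11)(x + 24) = 0
Setting each factor to zero: x = 11 or x = -24

x = -24, x = 11


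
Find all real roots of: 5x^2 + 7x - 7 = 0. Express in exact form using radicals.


Using the quadratic formula: x = (-b ± sqrt(b^2 - 4ac)) / (2a)
Here a = 5, b = 7, c = -7
Discriminant = b^2 - 4ac = 7^2 - 4(5)(-7) = 49 + 140 = 189
Since discriminant = 189 > 0, there are two real roots.
x = (-7 ± 3*sqrt(21)) / 10
Numerically: x ≈ 0.6748 or x ≈ -2.0748

x = (-7 + 3*sqrt(21)) / 10 or x = (-7 - 3*sqrt(21)) / 10


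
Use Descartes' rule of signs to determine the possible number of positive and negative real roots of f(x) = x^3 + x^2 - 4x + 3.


Descartes' rule of signs:

For positive roots, count sign changes in f(x) = x^3 + x^2 - 4x + 3:
Signs of coefficients: +, +, -, +
Number of sign changes: 2
Possible positive real roots: 2, 0

For negative roots, examine f(-x) = -x^3 + x^2 + 4x + 3:
Signs of coefficients: -, +, +, +
Number of sign changes: 1
Possible negative real roots: 1

Positive roots: 2 or 0; Negative roots: 1


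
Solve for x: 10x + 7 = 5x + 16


Starting with: 10x + 7 = 5x + 16
Move all x terms to left: (10 - 5)x = 16 - 7
Simplify: 5x = 9
Divide both sides by 5: x = 9/5

x = 9/5


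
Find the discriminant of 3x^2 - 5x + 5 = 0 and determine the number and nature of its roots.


For ax^2 + bx + c = 0, discriminant D = b^2 - 4ac
Here a = 3, b = -5, c = 5
D = (-5)^2 - 4(3)(5) = 25 - 60 = -35

D = -35 < 0
The equation has no real roots (2 complex conjugate roots).

Discriminant = -35, no real roots (2 complex conjugate roots)


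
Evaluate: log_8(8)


We need the exponent such that 8^? = 8
8^1 = 8
Therefore log_8(8) = 1

1


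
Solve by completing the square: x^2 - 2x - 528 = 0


Start: x^2 - 2x - 528 = 0
Move constant: x^2 - 2x = 528
Half of -2 is -1, squared is 1
Add 1 to both sides: x^2 - 2x + 1 = 529
(x - 1)^2 = 529
x - 1 = ±23
x = 1 + 23 = 24 or x = 1 - 23 = -22

x = -22, x = 24


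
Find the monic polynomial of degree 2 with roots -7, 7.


A monic polynomial with roots -7, 7 is:
p(x) = (x + 7)(x - 7)
After multiplying by (x + 7): x + 7
After multiplying by (x - 7): x^2 - 49

x^2 - 49


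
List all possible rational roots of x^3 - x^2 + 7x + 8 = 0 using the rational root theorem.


Rational root theorem: possible roots are ±p/q where:
  p divides the constant term (8): p ∈ {1, 2, 4, 8}
  q divides the leading coefficient (1): q ∈ {1}

All possible rational roots: -8, -4, -2, -1, 1, 2, 4, 8

-8, -4, -2, -1, 1, 2, 4, 8


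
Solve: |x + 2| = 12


An absolute value equation |expr| = 12 gives two cases:
Case 1: x + 2 = 12
  x = 10, so x = 10
Case 2: x + 2 = -12
  x = -14, so x = -14

x = -14, x = 10


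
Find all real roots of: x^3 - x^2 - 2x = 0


The constant term is 0, so x = 0 is a root. Factor out x:
  x(x^2 - x - 2) = 0
Solve the quadratic x^2 - x - 2 = 0: discriminant = (-1)^2 - 4(1)(-2) = 1 + 8 = 9.
sqrt(9) = 3, so x = (1 ± 3)/2: x = 2 or x = -1.

x = -1, x = 0, x = 2


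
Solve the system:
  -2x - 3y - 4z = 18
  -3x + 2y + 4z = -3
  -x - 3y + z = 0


Using Cramer's rule. Expand each determinant along the first row.
D  = (-2)*[2*1 - 4*(-3)] - (-3)*[(-3)*1 - 4*(-1)] + (-4)*[(-3)*(-3) - 2*(-1)]
  = (-2)*(14) - (-3)*(1) + (-4)*(11) = -69
Dx = 18*[2*1 - 4*(-3)] - (-3)*[(-3)*1 - 4*0] + (-4)*[(-3)*(-3) - 2*0]
  = 18*(14) - (-3)*(-3) + (-4)*(9) = 207
Dy = (-2)*[(-3)*1 - 4*0] - 18*[(-3)*1 - 4*(-1)] + (-4)*[(-3)*0 - (-3)*(-1)]
  = (-2)*(-3) - 18*(1) + (-4)*(-3) = 0
Dz = (-2)*[2*0 - (-3)*(-3)] - (-3)*[(-3)*0 - (-3)*(-1)] + 18*[(-3)*(-3) - 2*(-1)]
  = (-2)*(-9) - (-3)*(-3) + 18*(11) = 207
x = Dx/D = 207/-69 = -3, y = Dy/D = 0/-69 = 0, z = Dz/D = 207/-69 = -3
Check eq1: (-2)(-3) + (-3)(0) + (-4)(-3) = 18 = 18 ✓
Check eq2: (-3)(-3) + (2)(0) + (4)(-3) = -3 = -3 ✓
Check eq3: (-1)(-3) + (-3)(0) + (1)(-3) = 0 = 0 ✓

x = -3, y = 0, z = -3


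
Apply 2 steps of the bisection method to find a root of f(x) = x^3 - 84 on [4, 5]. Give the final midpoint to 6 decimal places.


f(x) = x^3 - 84
f(4) = -20 < 0
f(5) = 41 > 0

Step 1: midpoint = (4.000000 + 5.000000)/2 = 4.500000
  f(4.500000) = 7.125000
  f(mid) > 0, so root is in [4.000000, 4.500000]

Step 2: midpoint = (4.000000 + 4.500000)/2 = 4.250000
  f(4.250000) = -7.234375
  f(mid) < 0, so root is in [4.250000, 4.500000]

midpoint = 4.250000


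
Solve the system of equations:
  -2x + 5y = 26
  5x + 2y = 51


Using Cramer's rule:
Determinant D = (-2)(2) - (5)(5) = -4 - 25 = -29
Dx = (26)(2) - (51)(5) = 52 - 255 = -203
Dy = (-2)(51) - (5)(26) = -102 - 130 = -232
x = Dx/D = -203/-29 = 7
y = Dy/D = -232/-29 = 8

x = 7, y = 8


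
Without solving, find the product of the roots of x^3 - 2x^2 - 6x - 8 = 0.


By Vieta's formulas for x^3 + bx^2 + cx + d = 0:
  r1 + r2 + r3 = -b/a = 2
  r1*r2 + r1*r3 + r2*r3 = c/a = -6
  r1*r2*r3 = -d/a = 8


Product = 8


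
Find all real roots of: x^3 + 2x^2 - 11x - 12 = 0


Let p(x) = x^3 + 2x^2 - 11x - 12. By the rational root theorem (leading coefficient 1), any rational root is an integer divisor of 12: try ±1, ±2, ... in turn.
Test x = 1: value = -20 ≠ 0.
Test x = -1: value = 0 ✓, so (x + 1) is a factor.
Synthetic division by (x + 1): bring down 1; 1(-1) + 2 = 1; 1(-1) - 11 = -12; (-12)(-1) - 12 = 0 → quotient x^2 + x - 12, remainder 0.
Solve the quadratic x^2 + x - 12 = 0: discriminant = 1^2 - 4(1)(-12) = 1 + 48 = 49.
sqrt(49) = 7, so x = (-1 ± 7)/2: x = 3 or x = -4.

x = -4, x = -1, x = 3


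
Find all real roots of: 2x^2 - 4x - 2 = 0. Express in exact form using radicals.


Using the quadratic formula: x = (-b ± sqrt(b^2 - 4ac)) / (2a)
Here a = 2, b = -4, c = -2
Discriminant = b^2 - 4ac = (-4)^2 - 4(2)(-2) = 16 + 16 = 32
Since discriminant = 32 > 0, there are two real roots.
x = (4 ± 4*sqrt(2)) / 4
Simplifying: x = 1 ± sqrt(2)
Numerically: x ≈ 2.4142 or x ≈ -0.4142

x = 1 + sqrt(2) or x = 1 - sqrt(2)


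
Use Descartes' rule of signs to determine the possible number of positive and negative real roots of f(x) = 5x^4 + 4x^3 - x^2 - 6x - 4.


Descartes' rule of signs:

For positive roots, count sign changes in f(x) = 5x^4 + 4x^3 - x^2 - 6x - 4:
Signs of coefficients: +, +, -, -, -
Number of sign changes: 1
Possible positive real roots: 1

For negative roots, examine f(-x) = 5x^4 - 4x^3 - x^2 + 6x - 4:
Signs of coefficients: +, -, -, +, -
Number of sign changes: 3
Possible negative real roots: 3, 1

Positive roots: 1; Negative roots: 3 or 1


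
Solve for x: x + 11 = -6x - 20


Starting with: x + 11 = -6x - 20
Move all x terms to left: (1 + 6)x = -20 - 11
Simplify: 7x = -31
Divide both sides by 7: x = -31/7

x = -31/7


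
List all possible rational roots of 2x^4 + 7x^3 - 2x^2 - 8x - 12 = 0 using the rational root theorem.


Rational root theorem: possible roots are ±p/q where:
  p divides the constant term (-12): p ∈ {1, 2, 3, 4, 6, 12}
  q divides the leading coefficient (2): q ∈ {1, 2}

All possible rational roots: -12, -6, -4, -3, -2, -3/2, -1, -1/2, 1/2, 1, 3/2, 2, 3, 4, 6, 12

-12, -6, -4, -3, -2, -3/2, -1, -1/2, 1/2, 1, 3/2, 2, 3, 4, 6, 12


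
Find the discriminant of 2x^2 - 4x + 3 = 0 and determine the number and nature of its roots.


For ax^2 + bx + c = 0, discriminant D = b^2 - 4ac
Here a = 2, b = -4, c = 3
D = (-4)^2 - 4(2)(3) = 16 - 24 = -8

D = -8 < 0
The equation has no real roots (2 complex conjugate roots).

Discriminant = -8, no real roots (2 complex conjugate roots)


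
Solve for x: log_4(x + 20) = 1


Convert to exponential form: x + 20 = 4^1 = 4
x = 4 - 20 = -16
Check: log_4(-16 + 20) = log_4(4) = log_4(4) = 1 ✓

x = -16


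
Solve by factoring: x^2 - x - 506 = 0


We need two numbers that multiply to -506 and add to -1.
Those numbers are 22 and -23 (since 22 * (-23) = -506 and 22 + (-23) = -1).
So x^2 - x - 506 = (x + 22)(x - 23) = 0
Setting each factor to zero: x = -22 or x = 23

x = -22, x = 23


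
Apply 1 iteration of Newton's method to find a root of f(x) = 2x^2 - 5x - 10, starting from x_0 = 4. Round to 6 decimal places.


Newton's method: x_(n+1) = x_n - f(x_n)/f'(x_n)
f(x) = 2x^2 - 5x - 10
f'(x) = 4x - 5

Iteration 1:
  f(4.000000) = 2.000000
  f'(4.000000) = 11.000000
  x_1 = 4.000000 - (2.000000)/(11.000000) = 3.818182

x_1 = 3.818182


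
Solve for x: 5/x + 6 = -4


Subtract 6 from both sides: 5/x = -10
Multiply both sides by x: 5 = -10 * x
Divide by -10: x = -1/2

x = -1/2


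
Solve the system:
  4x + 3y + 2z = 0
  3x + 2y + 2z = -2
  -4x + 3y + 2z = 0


Using Cramer's rule. Expand each determinant along the first row.
D  = 4*[2*2 - 2*3] - 3*[3*2 - 2*(-4)] + 2*[3*3 - 2*(-4)]
  = 4*(-2) - 3*(14) + 2*(17) = -16
Dx = 0*[2*2 - 2*3] - 3*[(-2)*2 - 2*0] + 2*[(-2)*3 - 2*0]
  = 0*(-2) - 3*(-4) + 2*(-6) = 0
Dy = 4*[(-2)*2 - 2*0] - 0*[3*2 - 2*(-4)] + 2*[3*0 - (-2)*(-4)]
  = 4*(-4) - 0*(14) + 2*(-8) = -32
Dz = 4*[2*0 - (-2)*3] - 3*[3*0 - (-2)*(-4)] + 0*[3*3 - 2*(-4)]
  = 4*(6) - 3*(-8) + 0*(17) = 48
x = Dx/D = 0/-16 = 0, y = Dy/D = -32/-16 = 2, z = Dz/D = 48/-16 = -3
Check eq1: (4)(0) + (3)(2) + (2)(-3) = 0 = 0 ✓
Check eq2: (3)(0) + (2)(2) + (2)(-3) = -2 = -2 ✓
Check eq3: (-4)(0) + (3)(2) + (2)(-3) = 0 = 0 ✓

x = 0, y = 2, z = -3


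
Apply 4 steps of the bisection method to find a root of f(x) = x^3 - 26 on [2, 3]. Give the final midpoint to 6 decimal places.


f(x) = x^3 - 26
f(2) = -18 < 0
f(3) = 1 > 0

Step 1: midpoint = (2.000000 + 3.000000)/2 = 2.500000
  f(2.500000) = -10.375000
  f(mid) < 0, so root is in [2.500000, 3.000000]

Step 2: midpoint = (2.500000 + 3.000000)/2 = 2.750000
  f(2.750000) = -5.203125
  f(mid) < 0, so root is in [2.750000, 3.000000]

Step 3: midpoint = (2.750000 + 3.000000)/2 = 2.875000
  f(2.875000) = -2.236328
  f(mid) < 0, so root is in [2.875000, 3.000000]

Step 4: midpoint = (2.875000 + 3.000000)/2 = 2.937500
  f(2.937500) = -0.652588
  f(mid) < 0, so root is in [2.937500, 3.000000]

midpoint = 2.937500


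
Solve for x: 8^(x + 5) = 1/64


Express both sides with the same base.
1/64 = 8^(-2)
Since the bases match, equate exponents: x + 5 = -2
So x = -2 - (5) = -7

x = -7


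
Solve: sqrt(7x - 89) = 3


Square both sides: 7x - 89 = 3^2 = 9
7x = 9 + 89 = 98
x = 14
Check: sqrt(7*14 - 89) = sqrt(9) = 3 ✓

x = 14


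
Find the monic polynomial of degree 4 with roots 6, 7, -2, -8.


A monic polynomial with roots 6, 7, -2, -8 is:
p(x) = (x - 6)(x - 7)(x + 2)(x + 8)
After multiplying by (x - 6): x - 6
After multiplying by (x - 7): x^2 - 13x + 42
After multiplying by (x + 2): x^3 - 11x^2 + 16x + 84
After multiplying by (x + 8): x^4 - 3x^3 - 72x^2 + 212x + 672

x^4 - 3x^3 - 72x^2 + 212x + 672


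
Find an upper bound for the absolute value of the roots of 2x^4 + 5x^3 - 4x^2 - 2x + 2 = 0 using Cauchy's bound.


Cauchy's bound: all roots r satisfy |r| <= 1 + max(|a_i/a_n|) for i = 0,...,n-1
where a_n is the leading coefficient.

Coefficients: [2, 5, -4, -2, 2]
Leading coefficient a_n = 2
Ratios |a_i/a_n|: 5/2, 2, 1, 1
Maximum ratio: 5/2
Cauchy's bound: |r| <= 1 + 5/2 = 7/2

Upper bound = 7/2


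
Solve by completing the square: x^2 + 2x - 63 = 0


Start: x^2 + 2x - 63 = 0
Move constant: x^2 + 2x = 63
Half of 2 is 1, squared is 1
Add 1 to both sides: x^2 + 2x + 1 = 64
(x + 1)^2 = 64
x + 1 = ±8
x = -1 + 8 = 7 or x = -1 - 8 = -9

x = -9, x = 7


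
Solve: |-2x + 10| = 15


An absolute value equation |expr| = 15 gives two cases:
Case 1: -2x + 10 = 15
  -2x = 5, so x = -5/2
Case 2: -2x + 10 = -15
  -2x = -25, so x = 25/2

x = -5/2, x = 25/2


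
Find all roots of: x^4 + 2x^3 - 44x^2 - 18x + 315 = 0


Let p(x) = x^4 + 2x^3 - 44x^2 - 18x + 315. By the rational root theorem (leading coefficient 1), any rational root is an integer divisor of 315: try ±1, ±2, ... in turn.
Test x = 1: value = 256 ≠ 0.
Test x = -1: value = 288 ≠ 0.
Test x = 3: value = 0 ✓, so (x - 3) is a factor.
Synthetic division by (x - 3): bring down 1; 1(3) + 2 = 5; 5(3) - 44 = -29; (-29)(3) - 18 = -105; (-105)(3) + 315 = 0 → quotient x^3 + 5x^2 - 29x - 105, remainder 0.
Continue with the quotient x^3 + 5x^2 - 29x - 105 (candidates must divide 105; re-test x = 3 first in case it repeats).
Test x = 3: value = -120 ≠ 0.
Test x = -3: value = 0 ✓, so (x + 3) is a factor.
Synthetic division by (x + 3): bring down 1; 1(-3) + 5 = 2; 2(-3) - 29 = -35; (-35)(-3) - 105 = 0 → quotient x^2 + 2x - 35, remainder 0.
Solve the quadratic x^2 + 2x - 35 = 0: discriminant = 2^2 - 4(1)(-35) = 4 + 140 = 144.
sqrt(144) = 12, so x = (-2 ± 12)/2: x = 5 or x = -7.
Collecting all roots found:

x = -7, x = -3, x = 3, x = 5


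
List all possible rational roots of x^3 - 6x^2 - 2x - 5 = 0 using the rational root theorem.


Rational root theorem: possible roots are ±p/q where:
  p divides the constant term (-5): p ∈ {1, 5}
  q divides the leading coefficient (1): q ∈ {1}

All possible rational roots: -5, -1, 1, 5

-5, -1, 1, 5


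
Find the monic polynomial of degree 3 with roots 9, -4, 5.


A monic polynomial with roots 9, -4, 5 is:
p(x) = (x - 9)(x + 4)(x - 5)
After multiplying by (x - 9): x - 9
After multiplying by (x + 4): x^2 - 5x - 36
After multiplying by (x - 5): x^3 - 10x^2 - 11x + 180

x^3 - 10x^2 - 11x + 180


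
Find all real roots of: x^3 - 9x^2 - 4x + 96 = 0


Let p(x) = x^3 - 9x^2 - 4x + 96. By the rational root theorem (leading coefficient 1), any rational root is an integer divisor of 96: try ±1, ±2, ... in turn.
Test x = 1: value = 84 ≠ 0.
Test x = -1: value = 90 ≠ 0.
Test x = 2: value = 60 ≠ 0.
Test x = -2: value = 60 ≠ 0.
Test x = 3: value = 30 ≠ 0.
Test x = -3: value = 0 ✓, so (x + 3) is a factor.
Synthetic division by (x + 3): bring down 1; 1(-3) - 9 = -12; (-12)(-3) - 4 = 32; 32(-3) + 96 = 0 → quotient x^2 - 12x + 32, remainder 0.
Solve the quadratic x^2 - 12x + 32 = 0: discriminant = (-12)^2 - 4(1)(32) = 144 - 128 = 16.
sqrt(16) = 4, so x = (12 ± 4)/2: x = 8 or x = 4.

x = -3, x = 4, x = 8


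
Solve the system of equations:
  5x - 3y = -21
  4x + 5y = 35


Using Cramer's rule:
Determinant D = (5)(5) - (4)(-3) = 25 + 12 = 37
Dx = (-21)(5) - (35)(-3) = -105 + 105 = 0
Dy = (5)(35) - (4)(-21) = 175 + 84 = 259
x = Dx/D = 0/37 = 0
y = Dy/D = 259/37 = 7

x = 0, y = 7


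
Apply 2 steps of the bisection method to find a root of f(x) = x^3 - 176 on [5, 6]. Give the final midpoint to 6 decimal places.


f(x) = x^3 - 176
f(5) = -51 < 0
f(6) = 40 > 0

Step 1: midpoint = (5.000000 + 6.000000)/2 = 5.500000
  f(5.500000) = -9.625000
  f(mid) < 0, so root is in [5.500000, 6.000000]

Step 2: midpoint = (5.500000 + 6.000000)/2 = 5.750000
  f(5.750000) = 14.109375
  f(mid) > 0, so root is in [5.500000, 5.750000]

midpoint = 5.750000


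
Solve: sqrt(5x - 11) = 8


Square both sides: 5x - 11 = 8^2 = 64
5x = 64 + 11 = 75
x = 15
Check: sqrt(5*15 - 11) = sqrt(64) = 8 ✓

x = 15


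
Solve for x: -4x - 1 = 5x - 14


Starting with: -4x - 1 = 5x - 14
Move all x terms to left: (-4 - 5)x = -14 + 1
Simplify: -9x = -13
Divide both sides by -9: x = 13/9

x = 13/9


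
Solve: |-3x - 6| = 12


An absolute value equation |expr| = 12 gives two cases:
Case 1: -3x - 6 = 12
  -3x = 18, so x = -6
Case 2: -3x - 6 = -12
  -3x = -6, so x = 2

x = -6, x = 2


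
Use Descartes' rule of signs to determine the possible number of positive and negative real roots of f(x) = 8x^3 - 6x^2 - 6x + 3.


Descartes' rule of signs:

For positive roots, count sign changes in f(x) = 8x^3 - 6x^2 - 6x + 3:
Signs of coefficients: +, -, -, +
Number of sign changes: 2
Possible positive real roots: 2, 0

For negative roots, examine f(-x) = -8x^3 - 6x^2 + 6x + 3:
Signs of coefficients: -, -, +, +
Number of sign changes: 1
Possible negative real roots: 1

Positive roots: 2 or 0; Negative roots: 1


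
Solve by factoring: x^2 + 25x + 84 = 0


We need two numbers that multiply to 84 and add to 25.
Those numbers are 4 and 21 (since 4 * 21 = 84 and 4 + 21 = 25).
So x^2 + 25x + 84 = (x + 4)(x + 21) = 0
Setting each factor to zero: x = -4 or x = -21

x = -21, x = -4


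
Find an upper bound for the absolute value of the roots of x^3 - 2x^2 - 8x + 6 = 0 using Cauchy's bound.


Cauchy's bound: all roots r satisfy |r| <= 1 + max(|a_i/a_n|) for i = 0,...,n-1
where a_n is the leading coefficient.

Coefficients: [1, -2, -8, 6]
Leading coefficient a_n = 1
Ratios |a_i/a_n|: 2, 8, 6
Maximum ratio: 8
Cauchy's bound: |r| <= 1 + 8 = 9

Upper bound = 9


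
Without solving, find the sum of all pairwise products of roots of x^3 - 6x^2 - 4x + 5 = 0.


By Vieta's formulas for x^3 + bx^2 + cx + d = 0:
  r1 + r2 + r3 = -b/a = 6
  r1*r2 + r1*r3 + r2*r3 = c/a = -4
  r1*r2*r3 = -d/a = -5


Sum of pairwise products = -4


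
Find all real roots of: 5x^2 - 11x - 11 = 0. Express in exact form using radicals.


Using the quadratic formula: x = (-b ± sqrt(b^2 - 4ac)) / (2a)
Here a = 5, b = -11, c = -11
Discriminant = b^2 - 4ac = (-11)^2 - 4(5)(-11) = 121 + 220 = 341
Since discriminant = 341 > 0, there are two real roots.
x = (11 ± sqrt(341)) / 10
Numerically: x ≈ 2.9466 or x ≈ -0.7466

x = (11 + sqrt(341)) / 10 or x = (11 - sqrt(341)) / 10


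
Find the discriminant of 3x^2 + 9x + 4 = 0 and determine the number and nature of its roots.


For ax^2 + bx + c = 0, discriminant D = b^2 - 4ac
Here a = 3, b = 9, c = 4
D = (9)^2 - 4(3)(4) = 81 - 48 = 33

D = 33 > 0 but not a perfect square
The equation has 2 distinct real irrational roots.

Discriminant = 33, 2 distinct real irrational roots


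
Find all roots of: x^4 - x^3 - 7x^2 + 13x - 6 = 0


Let p(x) = x^4 - x^3 - 7x^2 + 13x - 6. By the rational root theorem (leading coefficient 1), any rational root is an integer divisor of 6: try ±1, ±2, ... in turn.
Test x = 1: value = 0 ✓, so (x - 1) is a factor.
Synthetic division by (x - 1): bring down 1; 1(1) - 1 = 0; 0(1) - 7 = -7; (-7)(1) + 13 = 6; 6(1) - 6 = 0 → quotient x^3 - 7x + 6, remainder 0.
Continue with the quotient x^3 - 7x + 6 (candidates must divide 6; re-test x = 1 first in case it repeats).
Test x = 1: value = 0 ✓, so (x - 1) is a factor.
Synthetic division by (x - 1): bring down 1; 1(1) + 0 = 1; 1(1) - 7 = -6; (-6)(1) + 6 = 0 → quotient x^2 + x - 6, remainder 0.
Solve the quadratic x^2 + x - 6 = 0: discriminant = 1^2 - 4(1)(-6) = 1 + 24 = 25.
sqrt(25) = 5, so x = (-1 ± 5)/2: x = 2 or x = -3.
Collecting all roots found:

x = -3, x = 1 (multiplicity 2), x = 2


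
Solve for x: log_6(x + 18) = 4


Convert to exponential form: x + 18 = 6^4 = 1296
x = 1296 - 18 = 1278
Check: log_6(1278 + 18) = log_6(1296) = log_6(1296) = 4 ✓

x = 1278


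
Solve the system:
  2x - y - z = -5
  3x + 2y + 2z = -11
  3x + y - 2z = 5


Using Cramer's rule. Expand each determinant along the first row.
D  = 2*[2*(-2) - 2*1] - (-1)*[3*(-2) - 2*3] + (-1)*[3*1 - 2*3]
  = 2*(-6) - (-1)*(-12) + (-1)*(-3) = -21
Dx = (-5)*[2*(-2) - 2*1] - (-1)*[(-11)*(-2) - 2*5] + (-1)*[(-11)*1 - 2*5]
  = (-5)*(-6) - (-1)*(12) + (-1)*(-21) = 63
Dy = 2*[(-11)*(-2) - 2*5] - (-5)*[3*(-2) - 2*3] + (-1)*[3*5 - (-11)*3]
  = 2*(12) - (-5)*(-12) + (-1)*(48) = -84
Dz = 2*[2*5 - (-11)*1] - (-1)*[3*5 - (-11)*3] + (-5)*[3*1 - 2*3]
  = 2*(21) - (-1)*(48) + (-5)*(-3) = 105
x = Dx/D = 63/-21 = -3, y = Dy/D = -84/-21 = 4, z = Dz/D = 105/-21 = -5
Check eq1: (2)(-3) + (-1)(4) + (-1)(-5) = -5 = -5 ✓
Check eq2: (3)(-3) + (2)(4) + (2)(-5) = -11 = -11 ✓
Check eq3: (3)(-3) + (1)(4) + (-2)(-5) = 5 = 5 ✓

x = -3, y = 4, z = -5


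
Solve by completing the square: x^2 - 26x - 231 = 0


Start: x^2 - 26x - 231 = 0
Move constant: x^2 - 26x = 231
Half of -26 is -13, squared is 169
Add 169 to both sides: x^2 - 26x + 169 = 400
(x - 13)^2 = 400
x - 13 = ±20
x = 13 + 20 = 33 or x = 13 - 20 = -7

x = -7, x = 33


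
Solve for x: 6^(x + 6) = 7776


Express both sides with the same base.
7776 = 6^5
Since the bases match, equate exponents: x + 6 = 5
So x = 5 - (6) = -1

x = -1


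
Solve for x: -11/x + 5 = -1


Subtract 5 from both sides: -11/x = -6
Multiply both sides by x: -11 = -6 * x
Divide by -6: x = 11/6

x = 11/6
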